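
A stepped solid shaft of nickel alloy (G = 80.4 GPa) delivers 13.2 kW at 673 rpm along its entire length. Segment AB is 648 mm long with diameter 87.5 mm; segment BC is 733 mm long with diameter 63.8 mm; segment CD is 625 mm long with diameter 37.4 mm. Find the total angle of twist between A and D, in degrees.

ω = 2π·673/60 = 70.48 rad/s, so T = P/ω = 13.2×10³ / 70.48 = 187.3 N·m.
J_AB = π(0.0875)⁴/32 = 5.75×10^-6 m⁴; J_BC = π(0.0638)⁴/32 = 1.63×10^-6 m⁴; J_CD = π(0.0374)⁴/32 = 1.92×10^-7 m⁴.
θ = (T/G)·Σ L_i/J_i = (187.3/80.4×10⁹)·(0.648/5.75×10^-6 + 0.733/1.63×10^-6 + 0.625/1.92×10^-7) = 8.892×10^-3 rad.

0.509°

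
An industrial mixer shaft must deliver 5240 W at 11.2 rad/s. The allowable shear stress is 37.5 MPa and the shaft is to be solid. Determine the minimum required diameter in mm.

ω = 11.2 rad/s, so T = P/ω = 5240 / 11.20 = 467.9 N·m.
For a solid shaft τ_max = 16T/(πd³), so d = (16T/(π τ_allow))^(1/3) = (16·467.9/(π·3.75×10^7))^(1/3) = 0.03990 m.

39.9 mm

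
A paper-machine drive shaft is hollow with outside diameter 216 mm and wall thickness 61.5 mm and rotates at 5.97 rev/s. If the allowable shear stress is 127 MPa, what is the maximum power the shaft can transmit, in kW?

J = π(d_o⁴ − d_i⁴)/32 = π(0.216⁴ − 0.0930⁴)/32 = 2.064×10^-4 m⁴.
T_max = τ_allow·J/r = 1.27×10^8 × 2.064×10^-4 / 0.108 = 242700 N·m.
ω = 2π·5.97 = 37.51 rad/s, so P_max = T_max·ω = 9.103×10^6 W.

9100 kW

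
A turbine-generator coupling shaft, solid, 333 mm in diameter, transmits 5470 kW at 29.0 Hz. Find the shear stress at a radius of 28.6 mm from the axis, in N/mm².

ω = 2π·29.0 = 182.2 rad/s, so T = P/ω = 5470×10³ / 182.2 = 30020 N·m.
J = πd⁴/32 = π(0.333)⁴/32 = 1.207×10^-3 m⁴.
Shear stress varies linearly with radius: τ = T·r/J = 30020 × 0.0286 / 1.207×10^-3 = 7.112×10^5 Pa.

0.711 N/mm²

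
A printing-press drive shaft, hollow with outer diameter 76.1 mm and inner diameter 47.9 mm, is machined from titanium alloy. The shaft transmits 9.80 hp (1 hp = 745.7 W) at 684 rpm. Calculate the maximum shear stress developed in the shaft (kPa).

1400 kPa

ω = 2π·684/60 = 71.63 rad/s, so T = P/ω = 9.80×745.7 / 71.63 = 102.0 N·m.
J = π(d_o⁴ − d_i⁴)/32 = π(0.0761⁴ − 0.0479⁴)/32 = 2.776×10^-6 m⁴.
τ_max = T·r/J = 102.0 × 0.0381 / 2.776×10^-6 = 1.399×10^6 Pa.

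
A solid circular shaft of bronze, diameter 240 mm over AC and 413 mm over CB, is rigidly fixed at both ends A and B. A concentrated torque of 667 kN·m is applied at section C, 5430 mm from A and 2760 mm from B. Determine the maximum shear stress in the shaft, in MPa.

Compatibility: T_A·a/J_AC = T_B·b/J_CB with T_A + T_B = T₀.
J_AC = 3.26×10^-4 m⁴, J_CB = 2.86×10^-3 m⁴, so T_A = T₀·(J_AC/a)/((J_AC/a)+(J_CB/b)) = 36540 N·m, T_B = 630500 N·m.
τ in each portion: τ_AC = 1.35×10^7 Pa, τ_CB = 4.56×10^7 Pa; maximum is in CB.
τ_max = T_CB·r/J = 630500·0.206/2.86×10^-3 = 4.558×10^7 Pa.

45.6 MPa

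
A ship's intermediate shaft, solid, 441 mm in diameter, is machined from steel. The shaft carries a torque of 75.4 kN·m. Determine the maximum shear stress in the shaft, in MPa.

4.48 MPa

J = πd⁴/32 = π(0.441)⁴/32 = 3.713×10^-3 m⁴.
τ_max = T·r/J = 75400 × 0.221 / 3.713×10^-3 = 4.477×10^6 Pa.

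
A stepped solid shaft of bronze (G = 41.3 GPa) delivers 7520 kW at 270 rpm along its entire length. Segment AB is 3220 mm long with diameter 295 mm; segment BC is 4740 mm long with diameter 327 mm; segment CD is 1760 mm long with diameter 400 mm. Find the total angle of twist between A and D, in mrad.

59.6 mrad

ω = 2π·270/60 = 28.27 rad/s, so T = P/ω = 7520×10³ / 28.27 = 266000 N·m.
J_AB = π(0.295)⁴/32 = 7.44×10^-4 m⁴; J_BC = π(0.327)⁴/32 = 1.12×10^-3 m⁴; J_CD = π(0.400)⁴/32 = 2.51×10^-3 m⁴.
θ = (T/G)·Σ L_i/J_i = (266000/41.3×10⁹)·(3.22/7.44×10^-4 + 4.74/1.12×10^-3 + 1.76/2.51×10^-3) = 0.05959 rad.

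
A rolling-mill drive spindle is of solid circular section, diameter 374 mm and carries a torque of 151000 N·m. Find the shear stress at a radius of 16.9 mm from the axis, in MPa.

J = πd⁴/32 = π(0.374)⁴/32 = 1.921×10^-3 m⁴.
Shear stress varies linearly with radius: τ = T·r/J = 151000 × 0.0169 / 1.921×10^-3 = 1.329×10^6 Pa.

1.33 MPa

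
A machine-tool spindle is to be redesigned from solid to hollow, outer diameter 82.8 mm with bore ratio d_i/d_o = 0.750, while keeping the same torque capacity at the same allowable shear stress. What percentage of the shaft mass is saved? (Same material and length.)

Equal τ_max and T ⇒ the solid shaft needs d_s³ = d_o³(1−k⁴), so d_s = 82.8·(1−0.750⁴)^(1/3) = 72.94 mm.
Area ratio A_h/A_s = d_o²(1−k²)/d_s² = (1−k²)/(1−k⁴)^(2/3) = 0.5638.
Mass saving = 1 − 0.5638 = 43.6 %.

43.6 %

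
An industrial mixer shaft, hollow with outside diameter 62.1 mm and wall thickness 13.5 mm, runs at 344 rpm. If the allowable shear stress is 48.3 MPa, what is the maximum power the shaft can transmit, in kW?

J = π(d_o⁴ − d_i⁴)/32 = π(0.0621⁴ − 0.0351⁴)/32 = 1.311×10^-6 m⁴.
T_max = τ_allow·J/r = 4.83×10^7 × 1.311×10^-6 / 0.0311 = 2039 N·m.
ω = 2π·344/60 = 36.02 rad/s, so P_max = T_max·ω = 7.347×10^4 W.

73.5 kW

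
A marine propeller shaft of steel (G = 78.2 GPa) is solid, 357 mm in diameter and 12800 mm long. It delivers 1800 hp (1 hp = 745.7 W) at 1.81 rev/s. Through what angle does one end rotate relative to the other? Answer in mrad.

12.1 mrad

ω = 2π·1.81 = 11.37 rad/s, so T = P/ω = 1800×745.7 / 11.37 = 118000 N·m.
J = πd⁴/32 = π(0.357)⁴/32 = 1.595×10^-3 m⁴.
θ = T·L/(G·J) = 118000 × 12.8 / (78.2×10⁹ × 1.595×10^-3) = 0.01211 rad.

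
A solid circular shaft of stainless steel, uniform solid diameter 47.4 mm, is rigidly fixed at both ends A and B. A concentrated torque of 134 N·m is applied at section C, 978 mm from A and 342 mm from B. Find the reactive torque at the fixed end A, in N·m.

34.7 N·m

With uniform GJ and both ends fixed, compatibility θ_AC = θ_CB gives T_A·a = T_B·b, together with T_A + T_B = T₀.
T_A = T₀·b/(a+b) = 134.0·342/1320 = 34.72 N·m; T_B = 99.28 N·m.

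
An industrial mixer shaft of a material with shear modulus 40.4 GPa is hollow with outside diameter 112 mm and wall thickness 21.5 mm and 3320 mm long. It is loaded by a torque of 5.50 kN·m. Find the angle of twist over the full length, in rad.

J = π(d_o⁴ − d_i⁴)/32 = π(0.112⁴ − 0.0690⁴)/32 = 1.322×10^-5 m⁴.
θ = T·L/(G·J) = 5500 × 3.32 / (40.4×10⁹ × 1.322×10^-5) = 0.03418 rad.

0.0342 rad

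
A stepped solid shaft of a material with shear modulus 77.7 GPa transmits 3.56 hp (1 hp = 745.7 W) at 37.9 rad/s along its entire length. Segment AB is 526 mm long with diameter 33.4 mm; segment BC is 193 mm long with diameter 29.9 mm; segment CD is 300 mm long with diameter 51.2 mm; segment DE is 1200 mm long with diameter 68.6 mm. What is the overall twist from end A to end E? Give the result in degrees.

0.401°

ω = 37.9 rad/s, so T = P/ω = 3.56×745.7 / 37.90 = 70.04 N·m.
J_AB = π(0.0334)⁴/32 = 1.22×10^-7 m⁴; J_BC = π(0.0299)⁴/32 = 7.85×10^-8 m⁴; J_CD = π(0.0512)⁴/32 = 6.75×10^-7 m⁴; J_DE = π(0.0686)⁴/32 = 2.17×10^-6 m⁴.
θ = (T/G)·Σ L_i/J_i = (70.04/77.7×10⁹)·(0.526/1.22×10^-7 + 0.193/7.85×10^-8 + 0.300/6.75×10^-7 + 1.20/2.17×10^-6) = 6.997×10^-3 rad.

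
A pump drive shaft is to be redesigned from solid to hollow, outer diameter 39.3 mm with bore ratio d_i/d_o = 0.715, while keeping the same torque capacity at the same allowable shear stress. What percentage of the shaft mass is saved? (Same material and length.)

Equal τ_max and T ⇒ the solid shaft needs d_s³ = d_o³(1−k⁴), so d_s = 39.3·(1−0.715⁴)^(1/3) = 35.53 mm.
Area ratio A_h/A_s = d_o²(1−k²)/d_s² = (1−k²)/(1−k⁴)^(2/3) = 0.5982.
Mass saving = 1 − 0.5982 = 40.2 %.

40.2 %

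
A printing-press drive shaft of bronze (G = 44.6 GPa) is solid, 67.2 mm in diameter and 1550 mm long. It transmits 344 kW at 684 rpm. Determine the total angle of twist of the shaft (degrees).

ω = 2π·684/60 = 71.63 rad/s, so T = P/ω = 344×10³ / 71.63 = 4803 N·m.
J = πd⁴/32 = π(0.0672)⁴/32 = 2.002×10^-6 m⁴.
θ = T·L/(G·J) = 4803 × 1.55 / (44.6×10⁹ × 2.002×10^-6) = 0.08337 rad.

4.78°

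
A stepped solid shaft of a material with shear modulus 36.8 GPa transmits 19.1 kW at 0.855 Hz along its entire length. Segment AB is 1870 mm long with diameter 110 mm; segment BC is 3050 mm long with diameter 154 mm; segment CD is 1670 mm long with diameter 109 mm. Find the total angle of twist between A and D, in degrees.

ω = 2π·0.855 = 5.372 rad/s, so T = P/ω = 19.1×10³ / 5.372 = 3555 N·m.
J_AB = π(0.110)⁴/32 = 1.44×10^-5 m⁴; J_BC = π(0.154)⁴/32 = 5.52×10^-5 m⁴; J_CD = π(0.109)⁴/32 = 1.39×10^-5 m⁴.
θ = (T/G)·Σ L_i/J_i = (3555/36.8×10⁹)·(1.87/1.44×10^-5 + 3.05/5.52×10^-5 + 1.67/1.39×10^-5) = 0.02955 rad.

1.69°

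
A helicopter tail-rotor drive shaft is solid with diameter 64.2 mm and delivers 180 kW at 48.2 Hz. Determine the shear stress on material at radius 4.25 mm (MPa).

1.51 MPa

ω = 2π·48.2 = 302.8 rad/s, so T = P/ω = 180×10³ / 302.8 = 594.4 N·m.
J = πd⁴/32 = π(0.0642)⁴/32 = 1.668×10^-6 m⁴.
Shear stress varies linearly with radius: τ = T·r/J = 594.4 × 0.00425 / 1.668×10^-6 = 1.515×10^6 Pa.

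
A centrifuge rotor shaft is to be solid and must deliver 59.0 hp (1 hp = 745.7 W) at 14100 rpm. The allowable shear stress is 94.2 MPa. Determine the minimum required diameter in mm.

ω = 2π·14100/60 = 1477 rad/s, so T = P/ω = 59.0×745.7 / 1477 = 29.80 N·m.
For a solid shaft τ_max = 16T/(πd³), so d = (16T/(π τ_allow))^(1/3) = (16·29.80/(π·9.42×10^7))^(1/3) = 0.01172 m.

11.7 mm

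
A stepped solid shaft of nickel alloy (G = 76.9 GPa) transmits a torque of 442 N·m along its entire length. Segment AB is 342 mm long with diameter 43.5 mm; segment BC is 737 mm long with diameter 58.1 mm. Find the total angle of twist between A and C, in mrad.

9.38 mrad

J_AB = π(0.0435)⁴/32 = 3.52×10^-7 m⁴; J_BC = π(0.0581)⁴/32 = 1.12×10^-6 m⁴.
θ = (T/G)·Σ L_i/J_i = (442.0/76.9×10⁹)·(0.342/3.52×10^-7 + 0.737/1.12×10^-6) = 9.379×10^-3 rad.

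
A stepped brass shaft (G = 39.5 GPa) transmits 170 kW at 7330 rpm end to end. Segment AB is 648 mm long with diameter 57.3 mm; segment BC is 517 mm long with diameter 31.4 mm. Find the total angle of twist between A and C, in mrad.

33.8 mrad

ω = 2π·7330/60 = 767.6 rad/s, so T = P/ω = 170×10³ / 767.6 = 221.5 N·m.
J_AB = π(0.0573)⁴/32 = 1.06×10^-6 m⁴; J_BC = π(0.0314)⁴/32 = 9.54×10^-8 m⁴.
θ = (T/G)·Σ L_i/J_i = (221.5/39.5×10⁹)·(0.648/1.06×10^-6 + 0.517/9.54×10^-8) = 0.03381 rad.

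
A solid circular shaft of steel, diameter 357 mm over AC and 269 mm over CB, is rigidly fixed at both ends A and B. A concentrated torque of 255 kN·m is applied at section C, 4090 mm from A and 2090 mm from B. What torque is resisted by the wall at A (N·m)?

Compatibility: T_A·a/J_AC = T_B·b/J_CB with T_A + T_B = T₀.
J_AC = 1.59×10^-3 m⁴, J_CB = 5.14×10^-4 m⁴, so T_A = T₀·(J_AC/a)/((J_AC/a)+(J_CB/b)) = 156400 N·m, T_B = 98640 N·m.

156000 N·m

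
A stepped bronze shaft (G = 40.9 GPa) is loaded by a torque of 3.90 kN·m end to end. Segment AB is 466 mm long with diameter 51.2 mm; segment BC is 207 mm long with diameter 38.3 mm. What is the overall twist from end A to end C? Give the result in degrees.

J_AB = π(0.0512)⁴/32 = 6.75×10^-7 m⁴; J_BC = π(0.0383)⁴/32 = 2.11×10^-7 m⁴.
θ = (T/G)·Σ L_i/J_i = (3900/40.9×10⁹)·(0.466/6.75×10^-7 + 0.207/2.11×10^-7) = 0.1593 rad.

9.13°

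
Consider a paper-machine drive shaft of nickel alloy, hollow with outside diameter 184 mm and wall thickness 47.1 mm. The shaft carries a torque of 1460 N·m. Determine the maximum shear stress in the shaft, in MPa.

J = π(d_o⁴ − d_i⁴)/32 = π(0.184⁴ − 0.0898⁴)/32 = 1.061×10^-4 m⁴.
τ_max = T·r/J = 1460 × 0.0920 / 1.061×10^-4 = 1.265×10^6 Pa.

1.27 MPa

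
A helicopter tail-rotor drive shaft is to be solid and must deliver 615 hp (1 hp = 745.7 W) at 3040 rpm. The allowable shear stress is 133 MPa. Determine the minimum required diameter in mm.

ω = 2π·3040/60 = 318.3 rad/s, so T = P/ω = 615×745.7 / 318.3 = 1441 N·m.
For a solid shaft τ_max = 16T/(πd³), so d = (16T/(π τ_allow))^(1/3) = (16·1441/(π·1.33×10^8))^(1/3) = 0.03807 m.

38.1 mm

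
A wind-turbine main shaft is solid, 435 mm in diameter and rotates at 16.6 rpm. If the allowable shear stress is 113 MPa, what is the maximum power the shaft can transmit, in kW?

3170 kW

J = πd⁴/32 = π(0.435)⁴/32 = 3.515×10^-3 m⁴.
T_max = τ_allow·J/r = 1.13×10^8 × 3.515×10^-3 / 0.217 = 1.826e6 N·m.
ω = 2π·16.6/60 = 1.738 rad/s, so P_max = T_max·ω = 3.175×10^6 W.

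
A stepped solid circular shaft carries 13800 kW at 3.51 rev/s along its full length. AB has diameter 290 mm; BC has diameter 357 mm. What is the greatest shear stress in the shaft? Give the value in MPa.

ω = 2π·3.51 = 22.05 rad/s, so T = P/ω = 13800×10³ / 22.05 = 625700 N·m.
Under the same torque, τ_max = 16T/(πd³) is largest where d is smallest — segment AB (d = 290 mm).
τ_max = 16·625700/(π·(0.290)³) = 1.307×10^8 Pa.

131 MPa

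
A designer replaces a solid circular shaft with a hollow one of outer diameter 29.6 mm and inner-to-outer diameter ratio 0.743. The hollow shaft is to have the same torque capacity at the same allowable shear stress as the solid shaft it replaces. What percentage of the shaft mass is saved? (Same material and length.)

Equal τ_max and T ⇒ the solid shaft needs d_s³ = d_o³(1−k⁴), so d_s = 29.6·(1−0.743⁴)^(1/3) = 26.22 mm.
Area ratio A_h/A_s = d_o²(1−k²)/d_s² = (1−k²)/(1−k⁴)^(2/3) = 0.5708.
Mass saving = 1 − 0.5708 = 42.9 %.

42.9 %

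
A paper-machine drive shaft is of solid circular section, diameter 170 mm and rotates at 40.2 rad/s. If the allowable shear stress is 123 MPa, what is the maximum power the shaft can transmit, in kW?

4770 kW

J = πd⁴/32 = π(0.170)⁴/32 = 8.200×10^-5 m⁴.
T_max = τ_allow·J/r = 1.23×10^8 × 8.200×10^-5 / 0.0850 = 118700 N·m.
ω = 40.2 rad/s, so P_max = T_max·ω = 4.770×10^6 W.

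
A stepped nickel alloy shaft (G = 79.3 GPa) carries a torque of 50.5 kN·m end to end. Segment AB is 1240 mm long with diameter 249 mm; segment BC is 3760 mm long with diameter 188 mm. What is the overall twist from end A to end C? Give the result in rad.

0.0216 rad

J_AB = π(0.249)⁴/32 = 3.77×10^-4 m⁴; J_BC = π(0.188)⁴/32 = 1.23×10^-4 m⁴.
θ = (T/G)·Σ L_i/J_i = (50500/79.3×10⁹)·(1.24/3.77×10^-4 + 3.76/1.23×10^-4) = 0.02162 rad.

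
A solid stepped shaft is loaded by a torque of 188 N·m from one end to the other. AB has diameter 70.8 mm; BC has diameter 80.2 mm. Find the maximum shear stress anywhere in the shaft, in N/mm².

Under the same torque, τ_max = 16T/(πd³) is largest where d is smallest — segment AB (d = 70.8 mm).
τ_max = 16·188.0/(π·(0.0708)³) = 2.698×10^6 Pa.

2.70 N/mm²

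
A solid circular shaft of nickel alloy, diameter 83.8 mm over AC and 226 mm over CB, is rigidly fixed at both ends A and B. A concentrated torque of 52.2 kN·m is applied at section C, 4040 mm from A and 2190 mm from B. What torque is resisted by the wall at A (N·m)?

Compatibility: T_A·a/J_AC = T_B·b/J_CB with T_A + T_B = T₀.
J_AC = 4.84×10^-6 m⁴, J_CB = 2.56×10^-4 m⁴, so T_A = T₀·(J_AC/a)/((J_AC/a)+(J_CB/b)) = 529.5 N·m, T_B = 51670 N·m.

529 N·m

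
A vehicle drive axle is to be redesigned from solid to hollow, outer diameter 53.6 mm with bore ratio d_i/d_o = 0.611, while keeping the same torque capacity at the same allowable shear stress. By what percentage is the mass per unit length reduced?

30.7 %

Equal τ_max and T ⇒ the solid shaft needs d_s³ = d_o³(1−k⁴), so d_s = 53.6·(1−0.611⁴)^(1/3) = 50.98 mm.
Area ratio A_h/A_s = d_o²(1−k²)/d_s² = (1−k²)/(1−k⁴)^(2/3) = 0.6926.
Mass saving = 1 − 0.6926 = 30.7 %.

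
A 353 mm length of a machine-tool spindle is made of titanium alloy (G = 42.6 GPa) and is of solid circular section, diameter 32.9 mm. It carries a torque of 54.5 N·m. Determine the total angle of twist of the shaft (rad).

0.00393 rad

J = πd⁴/32 = π(0.0329)⁴/32 = 1.150×10^-7 m⁴.
θ = T·L/(G·J) = 54.50 × 0.353 / (42.6×10⁹ × 1.150×10^-7) = 3.926×10^-3 rad.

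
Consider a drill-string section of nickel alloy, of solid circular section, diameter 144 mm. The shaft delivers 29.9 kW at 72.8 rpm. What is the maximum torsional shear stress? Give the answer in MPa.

ω = 2π·72.8/60 = 7.624 rad/s, so T = P/ω = 29.9×10³ / 7.624 = 3922 N·m.
J = πd⁴/32 = π(0.144)⁴/32 = 4.221×10^-5 m⁴.
τ_max = T·r/J = 3922 × 0.0720 / 4.221×10^-5 = 6.690×10^6 Pa.

6.69 MPa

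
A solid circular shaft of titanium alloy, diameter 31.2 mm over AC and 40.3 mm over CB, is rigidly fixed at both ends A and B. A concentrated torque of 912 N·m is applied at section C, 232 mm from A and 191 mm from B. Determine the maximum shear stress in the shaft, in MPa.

Compatibility: T_A·a/J_AC = T_B·b/J_CB with T_A + T_B = T₀.
J_AC = 9.30×10^-8 m⁴, J_CB = 2.59×10^-7 m⁴, so T_A = T₀·(J_AC/a)/((J_AC/a)+(J_CB/b)) = 208.2 N·m, T_B = 703.8 N·m.
τ in each portion: τ_AC = 3.49×10^7 Pa, τ_CB = 5.48×10^7 Pa; maximum is in CB.
τ_max = T_CB·r/J = 703.8·0.0201/2.59×10^-7 = 5.477×10^7 Pa.

54.8 MPa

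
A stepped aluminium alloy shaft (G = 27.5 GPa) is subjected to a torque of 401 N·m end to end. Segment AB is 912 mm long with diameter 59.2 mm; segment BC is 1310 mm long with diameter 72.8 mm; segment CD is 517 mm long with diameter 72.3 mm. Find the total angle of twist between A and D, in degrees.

1.19°

J_AB = π(0.0592)⁴/32 = 1.21×10^-6 m⁴; J_BC = π(0.0728)⁴/32 = 2.76×10^-6 m⁴; J_CD = π(0.0723)⁴/32 = 2.68×10^-6 m⁴.
θ = (T/G)·Σ L_i/J_i = (401.0/27.5×10⁹)·(0.912/1.21×10^-6 + 1.31/2.76×10^-6 + 0.517/2.68×10^-6) = 0.02077 rad.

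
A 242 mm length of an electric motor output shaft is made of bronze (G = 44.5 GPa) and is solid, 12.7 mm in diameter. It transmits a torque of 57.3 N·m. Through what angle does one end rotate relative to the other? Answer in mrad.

J = πd⁴/32 = π(0.0127)⁴/32 = 2.554×10^-9 m⁴.
θ = T·L/(G·J) = 57.30 × 0.242 / (44.5×10⁹ × 2.554×10^-9) = 0.1220 rad.

122 mrad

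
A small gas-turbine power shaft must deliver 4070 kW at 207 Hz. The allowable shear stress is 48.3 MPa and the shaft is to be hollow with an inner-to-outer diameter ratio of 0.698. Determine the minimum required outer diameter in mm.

ω = 2π·207 = 1301 rad/s, so T = P/ω = 4070×10³ / 1301 = 3129 N·m.
For a hollow shaft with d_i/d_o = 0.698: τ_max = 16T/(π d_o³ (1−k⁴)), so d_o = [16T/(π τ_allow (1−k⁴))]^(1/3) = [16·3129/(π·4.83×10^7·0.7626)]^(1/3) = 0.07563 m.

75.6 mm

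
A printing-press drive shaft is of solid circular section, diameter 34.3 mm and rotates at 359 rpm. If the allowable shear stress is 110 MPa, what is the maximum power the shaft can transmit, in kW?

32.8 kW

J = πd⁴/32 = π(0.0343)⁴/32 = 1.359×10^-7 m⁴.
T_max = τ_allow·J/r = 1.10×10^8 × 1.359×10^-7 / 0.0171 = 871.6 N·m.
ω = 2π·359/60 = 37.59 rad/s, so P_max = T_max·ω = 3.277×10^4 W.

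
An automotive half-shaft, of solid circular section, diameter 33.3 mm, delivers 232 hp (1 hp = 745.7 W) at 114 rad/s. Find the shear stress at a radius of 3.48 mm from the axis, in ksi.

ω = 114 rad/s, so T = P/ω = 232×745.7 / 114.0 = 1518 N·m.
J = πd⁴/32 = π(0.0333)⁴/32 = 1.207×10^-7 m⁴.
Shear stress varies linearly with radius: τ = T·r/J = 1518 × 0.00348 / 1.207×10^-7 = 4.375×10^7 Pa.

6.34 ksi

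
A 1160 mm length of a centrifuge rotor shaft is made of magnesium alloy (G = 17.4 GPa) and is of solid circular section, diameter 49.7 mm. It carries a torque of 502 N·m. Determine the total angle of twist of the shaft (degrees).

3.20°

J = πd⁴/32 = π(0.0497)⁴/32 = 5.990×10^-7 m⁴.
θ = T·L/(G·J) = 502.0 × 1.16 / (17.4×10⁹ × 5.990×10^-7) = 0.05587 rad.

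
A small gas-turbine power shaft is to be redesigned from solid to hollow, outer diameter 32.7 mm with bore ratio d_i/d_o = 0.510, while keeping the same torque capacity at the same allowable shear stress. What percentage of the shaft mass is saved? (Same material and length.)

Equal τ_max and T ⇒ the solid shaft needs d_s³ = d_o³(1−k⁴), so d_s = 32.7·(1−0.510⁴)^(1/3) = 31.95 mm.
Area ratio A_h/A_s = d_o²(1−k²)/d_s² = (1−k²)/(1−k⁴)^(2/3) = 0.7753.
Mass saving = 1 − 0.7753 = 22.5 %.

22.5 %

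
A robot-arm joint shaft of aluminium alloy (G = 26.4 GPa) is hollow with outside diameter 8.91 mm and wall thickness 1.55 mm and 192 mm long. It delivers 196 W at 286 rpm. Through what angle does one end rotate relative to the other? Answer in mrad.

93.9 mrad

ω = 2π·286/60 = 29.95 rad/s, so T = P/ω = 196 / 29.95 = 6.544 N·m.
J = π(d_o⁴ − d_i⁴)/32 = π(0.00891⁴ − 0.00581⁴)/32 = 5.069×10^-10 m⁴.
θ = T·L/(G·J) = 6.544 × 0.192 / (26.4×10⁹ × 5.069×10^-10) = 0.09390 rad.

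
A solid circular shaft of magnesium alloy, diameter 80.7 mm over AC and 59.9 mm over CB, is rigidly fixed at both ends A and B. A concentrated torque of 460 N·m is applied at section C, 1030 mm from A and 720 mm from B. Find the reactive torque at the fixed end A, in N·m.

321 N·m

Compatibility: T_A·a/J_AC = T_B·b/J_CB with T_A + T_B = T₀.
J_AC = 4.16×10^-6 m⁴, J_CB = 1.26×10^-6 m⁴, so T_A = T₀·(J_AC/a)/((J_AC/a)+(J_CB/b)) = 320.7 N·m, T_B = 139.3 N·m.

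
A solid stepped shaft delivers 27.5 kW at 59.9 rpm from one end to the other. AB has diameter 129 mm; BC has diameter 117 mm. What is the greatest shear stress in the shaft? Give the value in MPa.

13.9 MPa

ω = 2π·59.9/60 = 6.273 rad/s, so T = P/ω = 27.5×10³ / 6.273 = 4384 N·m.
Under the same torque, τ_max = 16T/(πd³) is largest where d is smallest — segment BC (d = 117 mm).
τ_max = 16·4384/(π·(0.117)³) = 1.394×10^7 Pa.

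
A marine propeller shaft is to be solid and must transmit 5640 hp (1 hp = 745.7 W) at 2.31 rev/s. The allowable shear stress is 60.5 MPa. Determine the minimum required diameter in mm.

290 mm

ω = 2π·2.31 = 14.51 rad/s, so T = P/ω = 5640×745.7 / 14.51 = 289800 N·m.
For a solid shaft τ_max = 16T/(πd³), so d = (16T/(π τ_allow))^(1/3) = (16·289800/(π·6.05×10^7))^(1/3) = 0.2900 m.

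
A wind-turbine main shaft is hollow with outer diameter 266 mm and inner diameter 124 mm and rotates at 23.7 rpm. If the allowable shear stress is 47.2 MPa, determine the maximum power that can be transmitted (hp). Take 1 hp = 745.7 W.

553 hp

J = π(d_o⁴ − d_i⁴)/32 = π(0.266⁴ − 0.124⁴)/32 = 4.683×10^-4 m⁴.
T_max = τ_allow·J/r = 4.72×10^7 × 4.683×10^-4 / 0.133 = 166200 N·m.
ω = 2π·23.7/60 = 2.482 rad/s, so P_max = T_max·ω = 4.125×10^5 W.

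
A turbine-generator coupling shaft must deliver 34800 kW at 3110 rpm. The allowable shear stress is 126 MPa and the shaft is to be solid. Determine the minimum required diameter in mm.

ω = 2π·3110/60 = 325.7 rad/s, so T = P/ω = 34800×10³ / 325.7 = 106900 N·m.
For a solid shaft τ_max = 16T/(πd³), so d = (16T/(π τ_allow))^(1/3) = (16·106900/(π·1.26×10^8))^(1/3) = 0.1629 m.

163 mm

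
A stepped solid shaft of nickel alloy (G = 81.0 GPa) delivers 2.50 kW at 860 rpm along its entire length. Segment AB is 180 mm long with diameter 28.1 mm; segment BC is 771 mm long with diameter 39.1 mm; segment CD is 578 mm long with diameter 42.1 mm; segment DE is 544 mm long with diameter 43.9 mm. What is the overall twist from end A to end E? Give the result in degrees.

0.190°

ω = 2π·860/60 = 90.06 rad/s, so T = P/ω = 2.50×10³ / 90.06 = 27.76 N·m.
J_AB = π(0.0281)⁴/32 = 6.12×10^-8 m⁴; J_BC = π(0.0391)⁴/32 = 2.29×10^-7 m⁴; J_CD = π(0.0421)⁴/32 = 3.08×10^-7 m⁴; J_DE = π(0.0439)⁴/32 = 3.65×10^-7 m⁴.
θ = (T/G)·Σ L_i/J_i = (27.76/81.0×10⁹)·(0.180/6.12×10^-8 + 0.771/2.29×10^-7 + 0.578/3.08×10^-7 + 0.544/3.65×10^-7) = 3.313×10^-3 rad.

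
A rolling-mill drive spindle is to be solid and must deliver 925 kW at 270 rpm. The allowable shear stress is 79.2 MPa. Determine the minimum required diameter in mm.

128 mm

ω = 2π·270/60 = 28.27 rad/s, so T = P/ω = 925×10³ / 28.27 = 32720 N·m.
For a solid shaft τ_max = 16T/(πd³), so d = (16T/(π τ_allow))^(1/3) = (16·32720/(π·7.92×10^7))^(1/3) = 0.1281 m.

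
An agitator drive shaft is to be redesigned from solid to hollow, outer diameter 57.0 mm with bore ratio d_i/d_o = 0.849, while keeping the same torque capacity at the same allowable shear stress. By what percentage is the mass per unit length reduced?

54.5 %

Equal τ_max and T ⇒ the solid shaft needs d_s³ = d_o³(1−k⁴), so d_s = 57.0·(1−0.849⁴)^(1/3) = 44.64 mm.
Area ratio A_h/A_s = d_o²(1−k²)/d_s² = (1−k²)/(1−k⁴)^(2/3) = 0.4551.
Mass saving = 1 − 0.4551 = 54.5 %.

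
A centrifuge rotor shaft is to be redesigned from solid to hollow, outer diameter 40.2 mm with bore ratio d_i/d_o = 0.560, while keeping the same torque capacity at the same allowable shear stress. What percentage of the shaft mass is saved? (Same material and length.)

26.5 %

Equal τ_max and T ⇒ the solid shaft needs d_s³ = d_o³(1−k⁴), so d_s = 40.2·(1−0.560⁴)^(1/3) = 38.84 mm.
Area ratio A_h/A_s = d_o²(1−k²)/d_s² = (1−k²)/(1−k⁴)^(2/3) = 0.7354.
Mass saving = 1 − 0.7354 = 26.5 %.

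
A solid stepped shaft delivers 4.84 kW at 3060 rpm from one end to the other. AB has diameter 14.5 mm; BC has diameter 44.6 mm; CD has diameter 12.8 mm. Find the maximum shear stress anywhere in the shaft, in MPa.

36.7 MPa

ω = 2π·3060/60 = 320.4 rad/s, so T = P/ω = 4.84×10³ / 320.4 = 15.10 N·m.
Under the same torque, τ_max = 16T/(πd³) is largest where d is smallest — segment CD (d = 12.8 mm).
τ_max = 16·15.10/(π·(0.0128)³) = 3.668×10^7 Pa.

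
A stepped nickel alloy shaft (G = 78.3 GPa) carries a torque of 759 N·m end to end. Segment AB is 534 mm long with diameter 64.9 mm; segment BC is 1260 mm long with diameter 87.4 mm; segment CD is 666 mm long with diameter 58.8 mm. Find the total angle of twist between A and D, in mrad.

J_AB = π(0.0649)⁴/32 = 1.74×10^-6 m⁴; J_BC = π(0.0874)⁴/32 = 5.73×10^-6 m⁴; J_CD = π(0.0588)⁴/32 = 1.17×10^-6 m⁴.
θ = (T/G)·Σ L_i/J_i = (759.0/78.3×10⁹)·(0.534/1.74×10^-6 + 1.26/5.73×10^-6 + 0.666/1.17×10^-6) = 0.01061 rad.

10.6 mrad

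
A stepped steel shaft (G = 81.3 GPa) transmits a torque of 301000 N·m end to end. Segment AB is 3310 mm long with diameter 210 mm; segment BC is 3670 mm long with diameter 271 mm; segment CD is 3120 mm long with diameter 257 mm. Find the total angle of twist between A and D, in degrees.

6.69°

J_AB = π(0.210)⁴/32 = 1.91×10^-4 m⁴; J_BC = π(0.271)⁴/32 = 5.30×10^-4 m⁴; J_CD = π(0.257)⁴/32 = 4.28×10^-4 m⁴.
θ = (T/G)·Σ L_i/J_i = (301000/81.3×10⁹)·(3.31/1.91×10^-4 + 3.67/5.30×10^-4 + 3.12/4.28×10^-4) = 0.1168 rad.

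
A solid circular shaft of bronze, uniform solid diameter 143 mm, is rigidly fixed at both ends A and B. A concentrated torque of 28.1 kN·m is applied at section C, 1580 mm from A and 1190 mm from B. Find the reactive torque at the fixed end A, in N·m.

With uniform GJ and both ends fixed, compatibility θ_AC = θ_CB gives T_A·a = T_B·b, together with T_A + T_B = T₀.
T_A = T₀·b/(a+b) = 28100·1190/2770 = 12070 N·m; T_B = 16030 N·m.

12100 N·m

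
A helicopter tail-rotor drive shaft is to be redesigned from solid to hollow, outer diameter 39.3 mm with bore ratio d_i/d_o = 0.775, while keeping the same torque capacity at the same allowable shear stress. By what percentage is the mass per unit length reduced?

Equal τ_max and T ⇒ the solid shaft needs d_s³ = d_o³(1−k⁴), so d_s = 39.3·(1−0.775⁴)^(1/3) = 33.85 mm.
Area ratio A_h/A_s = d_o²(1−k²)/d_s² = (1−k²)/(1−k⁴)^(2/3) = 0.5382.
Mass saving = 1 − 0.5382 = 46.2 %.

46.2 %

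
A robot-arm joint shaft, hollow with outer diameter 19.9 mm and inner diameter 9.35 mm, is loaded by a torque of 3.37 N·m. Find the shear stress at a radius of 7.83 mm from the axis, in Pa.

J = π(d_o⁴ − d_i⁴)/32 = π(0.0199⁴ − 0.00935⁴)/32 = 1.465×10^-8 m⁴.
Shear stress varies linearly with radius: τ = T·r/J = 3.370 × 0.00783 / 1.465×10^-8 = 1.802×10^6 Pa.

1.80e6 Pa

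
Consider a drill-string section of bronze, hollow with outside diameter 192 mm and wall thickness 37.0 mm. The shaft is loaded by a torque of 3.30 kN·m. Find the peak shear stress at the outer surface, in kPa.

2770 kPa

J = π(d_o⁴ − d_i⁴)/32 = π(0.192⁴ − 0.118⁴)/32 = 1.144×10^-4 m⁴.
τ_max = T·r/J = 3300 × 0.0960 / 1.144×10^-4 = 2.770×10^6 Pa.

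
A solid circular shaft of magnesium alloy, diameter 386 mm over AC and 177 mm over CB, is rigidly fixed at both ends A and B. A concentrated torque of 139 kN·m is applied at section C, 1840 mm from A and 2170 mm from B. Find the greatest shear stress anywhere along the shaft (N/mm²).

11.9 N/mm²

Compatibility: T_A·a/J_AC = T_B·b/J_CB with T_A + T_B = T₀.
J_AC = 2.18×10^-3 m⁴, J_CB = 9.64×10^-5 m⁴, so T_A = T₀·(J_AC/a)/((J_AC/a)+(J_CB/b)) = 134000 N·m, T_B = 5023 N·m.
τ in each portion: τ_AC = 1.19×10^7 Pa, τ_CB = 4.61×10^6 Pa; maximum is in AC.
τ_max = T_AC·r/J = 134000·0.193/2.18×10^-3 = 1.186×10^7 Pa.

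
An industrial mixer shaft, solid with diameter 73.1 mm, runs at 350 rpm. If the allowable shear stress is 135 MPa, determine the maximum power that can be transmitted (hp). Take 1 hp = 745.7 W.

J = πd⁴/32 = π(0.0731)⁴/32 = 2.803×10^-6 m⁴.
T_max = τ_allow·J/r = 1.35×10^8 × 2.803×10^-6 / 0.0365 = 10350 N·m.
ω = 2π·350/60 = 36.65 rad/s, so P_max = T_max·ω = 3.795×10^5 W.

509 hp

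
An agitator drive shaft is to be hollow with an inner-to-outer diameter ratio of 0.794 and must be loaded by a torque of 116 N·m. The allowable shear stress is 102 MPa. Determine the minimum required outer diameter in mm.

21.3 mm

For a hollow shaft with d_i/d_o = 0.794: τ_max = 16T/(π d_o³ (1−k⁴)), so d_o = [16T/(π τ_allow (1−k⁴))]^(1/3) = [16·116.0/(π·1.02×10^8·0.6026)]^(1/3) = 0.02126 m.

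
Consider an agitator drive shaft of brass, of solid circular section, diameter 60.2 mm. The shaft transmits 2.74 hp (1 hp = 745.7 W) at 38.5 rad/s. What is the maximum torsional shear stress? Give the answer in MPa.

1.24 MPa

ω = 38.5 rad/s, so T = P/ω = 2.74×745.7 / 38.50 = 53.07 N·m.
J = πd⁴/32 = π(0.0602)⁴/32 = 1.289×10^-6 m⁴.
τ_max = T·r/J = 53.07 × 0.0301 / 1.289×10^-6 = 1.239×10^6 Pa.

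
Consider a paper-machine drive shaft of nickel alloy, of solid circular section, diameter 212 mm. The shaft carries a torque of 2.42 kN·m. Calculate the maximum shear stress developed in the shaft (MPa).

1.29 MPa

J = πd⁴/32 = π(0.212)⁴/32 = 1.983×10^-4 m⁴.
τ_max = T·r/J = 2420 × 0.106 / 1.983×10^-4 = 1.294×10^6 Pa.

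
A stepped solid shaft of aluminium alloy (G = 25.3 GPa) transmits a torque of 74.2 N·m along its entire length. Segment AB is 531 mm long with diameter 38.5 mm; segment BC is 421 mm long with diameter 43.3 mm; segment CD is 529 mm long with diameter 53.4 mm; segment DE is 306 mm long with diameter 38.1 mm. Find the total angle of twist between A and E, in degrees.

J_AB = π(0.0385)⁴/32 = 2.16×10^-7 m⁴; J_BC = π(0.0433)⁴/32 = 3.45×10^-7 m⁴; J_CD = π(0.0534)⁴/32 = 7.98×10^-7 m⁴; J_DE = π(0.0381)⁴/32 = 2.07×10^-7 m⁴.
θ = (T/G)·Σ L_i/J_i = (74.20/25.3×10⁹)·(0.531/2.16×10^-7 + 0.421/3.45×10^-7 + 0.529/7.98×10^-7 + 0.306/2.07×10^-7) = 0.01708 rad.

0.979°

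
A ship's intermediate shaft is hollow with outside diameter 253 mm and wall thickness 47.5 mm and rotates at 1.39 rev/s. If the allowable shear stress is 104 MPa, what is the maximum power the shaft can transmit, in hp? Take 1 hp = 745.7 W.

J = π(d_o⁴ − d_i⁴)/32 = π(0.253⁴ − 0.158⁴)/32 = 3.411×10^-4 m⁴.
T_max = τ_allow·J/r = 1.04×10^8 × 3.411×10^-4 / 0.127 = 280400 N·m.
ω = 2π·1.39 = 8.734 rad/s, so P_max = T_max·ω = 2.449×10^6 W.

3280 hp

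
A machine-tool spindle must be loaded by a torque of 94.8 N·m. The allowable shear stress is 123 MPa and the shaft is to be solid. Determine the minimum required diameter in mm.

For a solid shaft τ_max = 16T/(πd³), so d = (16T/(π τ_allow))^(1/3) = (16·94.80/(π·1.23×10^8))^(1/3) = 0.01577 m.

15.8 mm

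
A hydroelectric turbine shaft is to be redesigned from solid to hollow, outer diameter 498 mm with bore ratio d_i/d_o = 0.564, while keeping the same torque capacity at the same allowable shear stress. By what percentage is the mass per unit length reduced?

26.8 %

Equal τ_max and T ⇒ the solid shaft needs d_s³ = d_o³(1−k⁴), so d_s = 498·(1−0.564⁴)^(1/3) = 480.6 mm.
Area ratio A_h/A_s = d_o²(1−k²)/d_s² = (1−k²)/(1−k⁴)^(2/3) = 0.7322.
Mass saving = 1 − 0.7322 = 26.8 %.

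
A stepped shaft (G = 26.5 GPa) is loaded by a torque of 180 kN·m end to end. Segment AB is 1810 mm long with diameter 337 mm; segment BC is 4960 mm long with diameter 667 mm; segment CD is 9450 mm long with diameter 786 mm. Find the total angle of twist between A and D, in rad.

0.0132 rad

J_AB = π(0.337)⁴/32 = 1.27×10^-3 m⁴; J_BC = π(0.667)⁴/32 = 0.0194 m⁴; J_CD = π(0.786)⁴/32 = 0.0375 m⁴.
θ = (T/G)·Σ L_i/J_i = (180000/26.5×10⁹)·(1.81/1.27×10^-3 + 4.96/0.0194 + 9.45/0.0375) = 0.01316 rad.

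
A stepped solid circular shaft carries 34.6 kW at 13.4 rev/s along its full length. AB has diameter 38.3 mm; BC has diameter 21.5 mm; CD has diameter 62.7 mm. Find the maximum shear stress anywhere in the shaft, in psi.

ω = 2π·13.4 = 84.19 rad/s, so T = P/ω = 34.6×10³ / 84.19 = 411.0 N·m.
Under the same torque, τ_max = 16T/(πd³) is largest where d is smallest — segment BC (d = 21.5 mm).
τ_max = 16·411.0/(π·(0.0215)³) = 2.106×10^8 Pa.

30500 psi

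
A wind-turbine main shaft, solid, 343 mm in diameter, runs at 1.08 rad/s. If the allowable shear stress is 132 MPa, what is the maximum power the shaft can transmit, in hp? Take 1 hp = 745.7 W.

J = πd⁴/32 = π(0.343)⁴/32 = 1.359×10^-3 m⁴.
T_max = τ_allow·J/r = 1.32×10^8 × 1.359×10^-3 / 0.172 = 1.046e6 N·m.
ω = 1.08 rad/s, so P_max = T_max·ω = 1.130×10^6 W.

1510 hp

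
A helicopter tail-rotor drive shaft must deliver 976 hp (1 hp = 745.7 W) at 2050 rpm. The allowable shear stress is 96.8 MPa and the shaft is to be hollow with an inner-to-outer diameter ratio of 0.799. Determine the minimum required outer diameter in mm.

67.0 mm

ω = 2π·2050/60 = 214.7 rad/s, so T = P/ω = 976×745.7 / 214.7 = 3390 N·m.
For a hollow shaft with d_i/d_o = 0.799: τ_max = 16T/(π d_o³ (1−k⁴)), so d_o = [16T/(π τ_allow (1−k⁴))]^(1/3) = [16·3390/(π·9.68×10^7·0.5924)]^(1/3) = 0.06702 m.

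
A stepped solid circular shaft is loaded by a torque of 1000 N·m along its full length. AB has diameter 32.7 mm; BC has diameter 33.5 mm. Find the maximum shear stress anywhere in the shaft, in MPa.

146 MPa

Under the same torque, τ_max = 16T/(πd³) is largest where d is smallest — segment AB (d = 32.7 mm).
τ_max = 16·1000/(π·(0.0327)³) = 1.457×10^8 Pa.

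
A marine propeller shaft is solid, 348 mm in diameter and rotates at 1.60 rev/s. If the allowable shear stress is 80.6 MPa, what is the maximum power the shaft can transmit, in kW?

6710 kW

J = πd⁴/32 = π(0.348)⁴/32 = 1.440×10^-3 m⁴.
T_max = τ_allow·J/r = 8.06×10^7 × 1.440×10^-3 / 0.174 = 667000 N·m.
ω = 2π·1.60 = 10.05 rad/s, so P_max = T_max·ω = 6.705×10^6 W.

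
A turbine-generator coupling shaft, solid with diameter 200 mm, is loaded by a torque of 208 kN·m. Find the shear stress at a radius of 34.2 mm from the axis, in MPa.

J = πd⁴/32 = π(0.200)⁴/32 = 1.571×10^-4 m⁴.
Shear stress varies linearly with radius: τ = T·r/J = 208000 × 0.0342 / 1.571×10^-4 = 4.529×10^7 Pa.

45.3 MPa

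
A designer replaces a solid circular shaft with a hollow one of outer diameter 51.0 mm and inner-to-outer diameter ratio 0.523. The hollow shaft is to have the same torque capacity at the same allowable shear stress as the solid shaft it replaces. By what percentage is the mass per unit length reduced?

Equal τ_max and T ⇒ the solid shaft needs d_s³ = d_o³(1−k⁴), so d_s = 51.0·(1−0.523⁴)^(1/3) = 49.69 mm.
Area ratio A_h/A_s = d_o²(1−k²)/d_s² = (1−k²)/(1−k⁴)^(2/3) = 0.7651.
Mass saving = 1 − 0.7651 = 23.5 %.

23.5 %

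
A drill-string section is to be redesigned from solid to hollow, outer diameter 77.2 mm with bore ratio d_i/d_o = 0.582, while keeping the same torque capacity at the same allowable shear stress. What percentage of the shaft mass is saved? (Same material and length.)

Equal τ_max and T ⇒ the solid shaft needs d_s³ = d_o³(1−k⁴), so d_s = 77.2·(1−0.582⁴)^(1/3) = 74.13 mm.
Area ratio A_h/A_s = d_o²(1−k²)/d_s² = (1−k²)/(1−k⁴)^(2/3) = 0.7172.
Mass saving = 1 − 0.7172 = 28.3 %.

28.3 %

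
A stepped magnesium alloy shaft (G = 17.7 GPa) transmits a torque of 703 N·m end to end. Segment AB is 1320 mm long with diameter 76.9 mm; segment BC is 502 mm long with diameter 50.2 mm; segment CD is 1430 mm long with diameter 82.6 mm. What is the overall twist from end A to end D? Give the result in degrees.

3.42°

J_AB = π(0.0769)⁴/32 = 3.43×10^-6 m⁴; J_BC = π(0.0502)⁴/32 = 6.23×10^-7 m⁴; J_CD = π(0.0826)⁴/32 = 4.57×10^-6 m⁴.
θ = (T/G)·Σ L_i/J_i = (703.0/17.7×10⁹)·(1.32/3.43×10^-6 + 0.502/6.23×10^-7 + 1.43/4.57×10^-6) = 0.05968 rad.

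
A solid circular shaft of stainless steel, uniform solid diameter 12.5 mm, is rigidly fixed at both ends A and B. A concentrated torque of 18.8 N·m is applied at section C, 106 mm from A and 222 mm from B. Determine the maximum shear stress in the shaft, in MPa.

With uniform GJ and both ends fixed, compatibility θ_AC = θ_CB gives T_A·a = T_B·b, together with T_A + T_B = T₀.
T_A = T₀·b/(a+b) = 18.80·222/328.0 = 12.72 N·m; T_B = 6.076 N·m.
τ in each portion: τ_AC = 3.32×10^7 Pa, τ_CB = 1.58×10^7 Pa; maximum is in AC.
τ_max = T_AC·r/J = 12.72·0.00625/2.40×10^-9 = 3.318×10^7 Pa.

33.2 MPa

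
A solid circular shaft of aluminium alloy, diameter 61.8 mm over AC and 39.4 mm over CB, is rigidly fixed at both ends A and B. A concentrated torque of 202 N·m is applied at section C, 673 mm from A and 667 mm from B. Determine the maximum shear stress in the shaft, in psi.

Compatibility: T_A·a/J_AC = T_B·b/J_CB with T_A + T_B = T₀.
J_AC = 1.43×10^-6 m⁴, J_CB = 2.37×10^-7 m⁴, so T_A = T₀·(J_AC/a)/((J_AC/a)+(J_CB/b)) = 173.1 N·m, T_B = 28.86 N·m.
τ in each portion: τ_AC = 3.74×10^6 Pa, τ_CB = 2.40×10^6 Pa; maximum is in AC.
τ_max = T_AC·r/J = 173.1·0.0309/1.43×10^-6 = 3.736×10^6 Pa.

542 psi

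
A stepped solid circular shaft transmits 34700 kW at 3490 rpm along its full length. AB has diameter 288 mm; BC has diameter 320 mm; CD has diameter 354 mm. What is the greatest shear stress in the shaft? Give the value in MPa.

20.2 MPa

ω = 2π·3490/60 = 365.5 rad/s, so T = P/ω = 34700×10³ / 365.5 = 94950 N·m.
Under the same torque, τ_max = 16T/(πd³) is largest where d is smallest — segment AB (d = 288 mm).
τ_max = 16·94950/(π·(0.288)³) = 2.024×10^7 Pa.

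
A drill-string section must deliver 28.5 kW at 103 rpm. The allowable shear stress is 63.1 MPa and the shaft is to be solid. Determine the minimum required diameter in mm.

ω = 2π·103/60 = 10.79 rad/s, so T = P/ω = 28.5×10³ / 10.79 = 2642 N·m.
For a solid shaft τ_max = 16T/(πd³), so d = (16T/(π τ_allow))^(1/3) = (16·2642/(π·6.31×10^7))^(1/3) = 0.05975 m.

59.7 mm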